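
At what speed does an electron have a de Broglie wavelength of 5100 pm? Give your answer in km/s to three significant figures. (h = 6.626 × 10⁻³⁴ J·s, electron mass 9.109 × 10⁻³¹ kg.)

v = 143 km/s

p = h/λ = 6.626 × 10⁻³⁴ / 5.100 × 10⁻⁹ = 1.299 × 10⁻²⁵ kg·m/s.
v = p/m = 1.299 × 10⁻²⁵ / 9.109 × 10⁻³¹ = 1.43 × 10⁵ m/s = 143 km/s.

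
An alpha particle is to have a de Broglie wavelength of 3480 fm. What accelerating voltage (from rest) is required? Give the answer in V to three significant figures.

V = 8.51 V

p = h/λ = 6.626 × 10⁻³⁴ / 3.480 × 10⁻¹² = 1.904 × 10⁻²² kg·m/s.
KE = p²/(2m) = 2.728 × 10⁻¹⁸ J.
V = KE/2e = 2.728 × 10⁻¹⁸ / (2 × 1.602 × 10⁻¹⁹) = 8.51 V.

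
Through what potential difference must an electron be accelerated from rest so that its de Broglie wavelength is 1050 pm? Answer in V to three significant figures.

V = 1.36 V

p = h/λ = 6.626 × 10⁻³⁴ / 1.050 × 10⁻⁹ = 6.310 × 10⁻²⁵ kg·m/s.
KE = p²/(2m) = 2.186 × 10⁻¹⁹ J.
V = KE/e = 2.186 × 10⁻¹⁹ / (1.602 × 10⁻¹⁹) = 1.36 V.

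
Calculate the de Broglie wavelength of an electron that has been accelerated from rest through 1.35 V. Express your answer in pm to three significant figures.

λ = 1060 pm

KE = eV = 1.602 × 10⁻¹⁹ × 1.350 = 2.163 × 10⁻¹⁹ J.
p = √(2mKE) = √(2 × 9.109 × 10⁻³¹ × 2.163 × 10⁻¹⁹) = 6.277 × 10⁻²⁵ kg·m/s.
λ = h/p = 6.626 × 10⁻³⁴ / 6.277 × 10⁻²⁵ = 1.06 × 10⁻⁹ m = 1060 pm.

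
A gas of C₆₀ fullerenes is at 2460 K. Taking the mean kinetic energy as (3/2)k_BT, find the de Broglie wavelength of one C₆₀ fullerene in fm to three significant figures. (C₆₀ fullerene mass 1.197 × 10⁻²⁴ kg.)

λ = 1900 fm

KE = (3/2)k_BT = 1.5 × 1.381 × 10⁻²³ × 2460 = 5.096 × 10⁻²⁰ J.
p = √(2mKE) = √(2 × 1.197 × 10⁻²⁴ × 5.096 × 10⁻²⁰) = 3.493 × 10⁻²² kg·m/s.
λ = h/p = 1.90 × 10⁻¹² m = 1900 fm.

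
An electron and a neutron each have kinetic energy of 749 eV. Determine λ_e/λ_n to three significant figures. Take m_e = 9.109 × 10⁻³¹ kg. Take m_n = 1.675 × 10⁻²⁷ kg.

At fixed KE, p = √(2mKE) so λ = h/p ∝ 1/√m.
λ_e/λ_n = √(m_n/m_e) = √(1.675 × 10⁻²⁷/9.109 × 10⁻³¹) = √(1839) = 42.9.

λ_e/λ_n = 42.9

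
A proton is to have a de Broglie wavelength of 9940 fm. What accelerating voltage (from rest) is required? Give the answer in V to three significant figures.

p = h/λ = 6.626 × 10⁻³⁴ / 9.940 × 10⁻¹² = 6.666 × 10⁻²³ kg·m/s.
KE = p²/(2m) = 1.328 × 10⁻¹⁸ J.
V = KE/e = 1.328 × 10⁻¹⁸ / (1.602 × 10⁻¹⁹) = 8.29 V.

V = 8.29 V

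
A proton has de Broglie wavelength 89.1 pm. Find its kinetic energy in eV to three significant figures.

p = h/λ = 6.626 × 10⁻³⁴ / 8.910 × 10⁻¹¹ = 7.437 × 10⁻²⁴ kg·m/s.
KE = p²/(2m) = (7.437 × 10⁻²⁴)² / (2 × 1.673 × 10⁻²⁷) = 1.653 × 10⁻²⁰ J = 0.103 eV.

KE = 0.103 eV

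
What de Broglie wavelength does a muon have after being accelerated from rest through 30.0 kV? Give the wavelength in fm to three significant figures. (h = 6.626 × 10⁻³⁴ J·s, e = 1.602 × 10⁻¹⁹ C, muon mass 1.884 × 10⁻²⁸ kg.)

λ = 492 fm

KE = eV = 1.602 × 10⁻¹⁹ × 3.000 × 10⁴ = 4.806 × 10⁻¹⁵ J.
p = √(2mKE) = √(2 × 1.884 × 10⁻²⁸ × 4.806 × 10⁻¹⁵) = 1.346 × 10⁻²¹ kg·m/s.
λ = h/p = 6.626 × 10⁻³⁴ / 1.346 × 10⁻²¹ = 4.92 × 10⁻¹³ m = 492 fm.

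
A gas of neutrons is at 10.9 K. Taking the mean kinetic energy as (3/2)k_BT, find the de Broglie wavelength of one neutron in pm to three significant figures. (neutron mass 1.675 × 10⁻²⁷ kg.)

λ = 762 pm

KE = (3/2)k_BT = 1.5 × 1.381 × 10⁻²³ × 10.9 = 2.258 × 10⁻²² J.
p = √(2mKE) = √(2 × 1.675 × 10⁻²⁷ × 2.258 × 10⁻²²) = 8.697 × 10⁻²⁵ kg·m/s.
λ = h/p = 7.62 × 10⁻¹⁰ m = 762 pm.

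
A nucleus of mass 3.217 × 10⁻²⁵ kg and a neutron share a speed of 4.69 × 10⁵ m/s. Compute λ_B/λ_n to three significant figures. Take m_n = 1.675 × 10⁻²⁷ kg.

λ_B/λ_n = 5.21 × 10⁻³

At fixed v, p = mv so λ = h/(mv) ∝ 1/m.
λ_B/λ_n = m_n/m_B = 1.675 × 10⁻²⁷/3.217 × 10⁻²⁵ = 5.21 × 10⁻³.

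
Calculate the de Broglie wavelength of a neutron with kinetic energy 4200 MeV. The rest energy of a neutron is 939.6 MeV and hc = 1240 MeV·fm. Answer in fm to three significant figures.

Total energy E = KE + m₀c² = 4200 + 939.6 = 5139.6 MeV.
(pc)² = E² − (m₀c²)² = (5139.6)² − (939.6)² = 2.553 × 10⁷ MeV², so pc = 5053 MeV.
λ = hc/(pc) = 1240 MeV·fm / 5053 MeV = 0.245 fm.

λ = 0.245 fm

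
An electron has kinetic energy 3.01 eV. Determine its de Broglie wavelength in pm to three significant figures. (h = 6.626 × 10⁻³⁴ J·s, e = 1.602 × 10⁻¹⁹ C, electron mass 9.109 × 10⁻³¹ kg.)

λ = 707 pm

KE = 3.01 eV = 4.822 × 10⁻¹⁹ J.
p = √(2mKE) = √(2 × 9.109 × 10⁻³¹ × 4.822 × 10⁻¹⁹) = 9.373 × 10⁻²⁵ kg·m/s.
λ = h/p = 6.626 × 10⁻³⁴ / 9.373 × 10⁻²⁵ = 7.07 × 10⁻¹⁰ m = 707 pm.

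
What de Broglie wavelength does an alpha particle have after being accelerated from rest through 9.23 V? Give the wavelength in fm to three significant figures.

λ = 3340 fm

KE = 2eV = 2 × 1.602 × 10⁻¹⁹ × 9.230 = 2.957 × 10⁻¹⁸ J.
p = √(2mKE) = √(2 × 6.645 × 10⁻²⁷ × 2.957 × 10⁻¹⁸) = 1.982 × 10⁻²² kg·m/s.
λ = h/p = 6.626 × 10⁻³⁴ / 1.982 × 10⁻²² = 3.34 × 10⁻¹² m = 3340 fm.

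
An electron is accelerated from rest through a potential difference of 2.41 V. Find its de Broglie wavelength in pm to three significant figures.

λ = 790 pm

KE = eV = 1.602 × 10⁻¹⁹ × 2.410 = 3.861 × 10⁻¹⁹ J.
p = √(2mKE) = √(2 × 9.109 × 10⁻³¹ × 3.861 × 10⁻¹⁹) = 8.387 × 10⁻²⁵ kg·m/s.
λ = h/p = 6.626 × 10⁻³⁴ / 8.387 × 10⁻²⁵ = 7.90 × 10⁻¹⁰ m = 790 pm.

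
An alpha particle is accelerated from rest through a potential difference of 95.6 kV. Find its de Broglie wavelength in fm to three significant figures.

KE = 2eV = 2 × 1.602 × 10⁻¹⁹ × 9.560 × 10⁴ = 3.063 × 10⁻¹⁴ J.
p = √(2mKE) = √(2 × 6.645 × 10⁻²⁷ × 3.063 × 10⁻¹⁴) = 2.018 × 10⁻²⁰ kg·m/s.
λ = h/p = 6.626 × 10⁻³⁴ / 2.018 × 10⁻²⁰ = 3.28 × 10⁻¹⁴ m = 32.8 fm.

λ = 32.8 fm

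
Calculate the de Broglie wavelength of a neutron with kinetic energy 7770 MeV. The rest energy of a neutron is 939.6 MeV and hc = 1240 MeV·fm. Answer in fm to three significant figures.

λ = 0.143 fm

Total energy E = KE + m₀c² = 7770 + 939.6 = 8709.6 MeV.
(pc)² = E² − (m₀c²)² = (8709.6)² − (939.6)² = 7.497 × 10⁷ MeV², so pc = 8659 MeV.
λ = hc/(pc) = 1240 MeV·fm / 8659 MeV = 0.143 fm.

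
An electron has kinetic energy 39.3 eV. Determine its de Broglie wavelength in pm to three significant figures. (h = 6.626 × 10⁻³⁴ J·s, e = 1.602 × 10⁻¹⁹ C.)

λ = 196 pm

KE = 39.3 eV = 6.296 × 10⁻¹⁸ J.
p = √(2mKE) = √(2 × 9.109 × 10⁻³¹ × 6.296 × 10⁻¹⁸) = 3.387 × 10⁻²⁴ kg·m/s.
λ = h/p = 6.626 × 10⁻³⁴ / 3.387 × 10⁻²⁴ = 1.96 × 10⁻¹⁰ m = 196 pm.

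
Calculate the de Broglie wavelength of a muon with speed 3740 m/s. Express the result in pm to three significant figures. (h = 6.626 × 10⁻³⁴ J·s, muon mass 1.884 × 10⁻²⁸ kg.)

λ = 940 pm

p = mv = 1.884 × 10⁻²⁸ × 3740 = 7.046 × 10⁻²⁵ kg·m/s.
λ = h/p = 6.626 × 10⁻³⁴ / 7.046 × 10⁻²⁵ = 9.40 × 10⁻¹⁰ m = 940 pm.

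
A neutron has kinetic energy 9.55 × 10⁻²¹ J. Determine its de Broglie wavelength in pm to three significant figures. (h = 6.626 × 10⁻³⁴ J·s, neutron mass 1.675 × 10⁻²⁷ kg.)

λ = 117 pm

p = √(2mKE) = √(2 × 1.675 × 10⁻²⁷ × 9.550 × 10⁻²¹) = 5.656 × 10⁻²⁴ kg·m/s.
λ = h/p = 6.626 × 10⁻³⁴ / 5.656 × 10⁻²⁴ = 1.17 × 10⁻¹⁰ m = 117 pm.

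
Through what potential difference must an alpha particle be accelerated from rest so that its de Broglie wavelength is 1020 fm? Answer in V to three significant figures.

p = h/λ = 6.626 × 10⁻³⁴ / 1.020 × 10⁻¹² = 6.496 × 10⁻²² kg·m/s.
KE = p²/(2m) = 3.175 × 10⁻¹⁷ J.
V = KE/2e = 3.175 × 10⁻¹⁷ / (2 × 1.602 × 10⁻¹⁹) = 99.1 V.

V = 99.1 V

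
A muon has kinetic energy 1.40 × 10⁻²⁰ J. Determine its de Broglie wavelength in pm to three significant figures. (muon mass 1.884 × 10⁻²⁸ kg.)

p = √(2mKE) = √(2 × 1.884 × 10⁻²⁸ × 1.400 × 10⁻²⁰) = 2.297 × 10⁻²⁴ kg·m/s.
λ = h/p = 6.626 × 10⁻³⁴ / 2.297 × 10⁻²⁴ = 2.88 × 10⁻¹⁰ m = 288 pm.

λ = 288 pm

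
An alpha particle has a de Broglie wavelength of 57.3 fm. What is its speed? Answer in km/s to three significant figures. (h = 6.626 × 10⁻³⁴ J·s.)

p = h/λ = 6.626 × 10⁻³⁴ / 5.730 × 10⁻¹⁴ = 1.156 × 10⁻²⁰ kg·m/s.
v = p/m = 1.156 × 10⁻²⁰ / 6.645 × 10⁻²⁷ = 1.74 × 10⁶ m/s = 1740 km/s.

v = 1740 km/s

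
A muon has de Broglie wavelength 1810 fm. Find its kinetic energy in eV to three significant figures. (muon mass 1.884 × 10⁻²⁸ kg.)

KE = 2220 eV

p = h/λ = 6.626 × 10⁻³⁴ / 1.810 × 10⁻¹² = 3.661 × 10⁻²² kg·m/s.
KE = p²/(2m) = (3.661 × 10⁻²²)² / (2 × 1.884 × 10⁻²⁸) = 3.557 × 10⁻¹⁶ J = 2220 eV.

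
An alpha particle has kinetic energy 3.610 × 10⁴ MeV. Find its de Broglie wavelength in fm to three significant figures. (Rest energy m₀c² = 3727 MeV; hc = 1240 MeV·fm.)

λ = 0.0313 fm

Total energy E = KE + m₀c² = 3.610 × 10⁴ + 3727 = 39827 MeV.
(pc)² = E² − (m₀c²)² = (39827)² − (3727)² = 1.572 × 10⁹ MeV², so pc = 3.965 × 10⁴ MeV.
λ = hc/(pc) = 1240 MeV·fm / 3.965 × 10⁴ MeV = 0.0313 fm.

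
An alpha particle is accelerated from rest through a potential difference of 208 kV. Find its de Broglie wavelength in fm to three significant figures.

λ = 22.3 fm

KE = 2eV = 2 × 1.602 × 10⁻¹⁹ × 2.080 × 10⁵ = 6.664 × 10⁻¹⁴ J.
p = √(2mKE) = √(2 × 6.645 × 10⁻²⁷ × 6.664 × 10⁻¹⁴) = 2.976 × 10⁻²⁰ kg·m/s.
λ = h/p = 6.626 × 10⁻³⁴ / 2.976 × 10⁻²⁰ = 2.23 × 10⁻¹⁴ m = 22.3 fm.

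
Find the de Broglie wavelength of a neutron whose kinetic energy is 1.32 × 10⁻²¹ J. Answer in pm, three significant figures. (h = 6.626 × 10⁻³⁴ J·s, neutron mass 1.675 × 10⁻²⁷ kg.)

p = √(2mKE) = √(2 × 1.675 × 10⁻²⁷ × 1.320 × 10⁻²¹) = 2.103 × 10⁻²⁴ kg·m/s.
λ = h/p = 6.626 × 10⁻³⁴ / 2.103 × 10⁻²⁴ = 3.15 × 10⁻¹⁰ m = 315 pm.

λ = 315 pm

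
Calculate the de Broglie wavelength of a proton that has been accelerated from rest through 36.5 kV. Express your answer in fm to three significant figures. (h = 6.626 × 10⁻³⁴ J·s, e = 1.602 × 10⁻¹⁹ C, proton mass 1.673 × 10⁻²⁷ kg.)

KE = eV = 1.602 × 10⁻¹⁹ × 3.650 × 10⁴ = 5.847 × 10⁻¹⁵ J.
p = √(2mKE) = √(2 × 1.673 × 10⁻²⁷ × 5.847 × 10⁻¹⁵) = 4.423 × 10⁻²¹ kg·m/s.
λ = h/p = 6.626 × 10⁻³⁴ / 4.423 × 10⁻²¹ = 1.50 × 10⁻¹³ m = 150 fm.

λ = 150 fm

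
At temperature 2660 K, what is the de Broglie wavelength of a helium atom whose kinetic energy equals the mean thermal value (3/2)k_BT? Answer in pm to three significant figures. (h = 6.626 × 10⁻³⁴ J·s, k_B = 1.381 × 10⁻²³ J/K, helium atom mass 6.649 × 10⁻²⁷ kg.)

KE = (3/2)k_BT = 1.5 × 1.381 × 10⁻²³ × 2660 = 5.510 × 10⁻²⁰ J.
p = √(2mKE) = √(2 × 6.649 × 10⁻²⁷ × 5.510 × 10⁻²⁰) = 2.707 × 10⁻²³ kg·m/s.
λ = h/p = 2.45 × 10⁻¹¹ m = 24.5 pm.

λ = 24.5 pm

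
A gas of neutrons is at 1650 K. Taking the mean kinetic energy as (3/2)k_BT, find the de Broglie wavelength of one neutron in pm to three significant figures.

λ = 61.9 pm

KE = (3/2)k_BT = 1.5 × 1.381 × 10⁻²³ × 1650 = 3.418 × 10⁻²⁰ J.
p = √(2mKE) = √(2 × 1.675 × 10⁻²⁷ × 3.418 × 10⁻²⁰) = 1.070 × 10⁻²³ kg·m/s.
λ = h/p = 6.19 × 10⁻¹¹ m = 61.9 pm.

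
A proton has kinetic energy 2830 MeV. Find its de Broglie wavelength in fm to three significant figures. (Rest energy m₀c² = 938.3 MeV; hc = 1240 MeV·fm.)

Total energy E = KE + m₀c² = 2830 + 938.3 = 3768.3 MeV.
(pc)² = E² − (m₀c²)² = (3768.3)² − (938.3)² = 1.332 × 10⁷ MeV², so pc = 3650 MeV.
λ = hc/(pc) = 1240 MeV·fm / 3650 MeV = 0.340 fm.

λ = 0.340 fm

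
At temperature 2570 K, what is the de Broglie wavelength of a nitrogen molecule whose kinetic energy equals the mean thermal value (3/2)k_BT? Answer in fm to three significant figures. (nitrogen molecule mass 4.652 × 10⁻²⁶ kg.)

λ = 9410 fm

KE = (3/2)k_BT = 1.5 × 1.381 × 10⁻²³ × 2570 = 5.324 × 10⁻²⁰ J.
p = √(2mKE) = √(2 × 4.652 × 10⁻²⁶ × 5.324 × 10⁻²⁰) = 7.038 × 10⁻²³ kg·m/s.
λ = h/p = 9.41 × 10⁻¹² m = 9410 fm.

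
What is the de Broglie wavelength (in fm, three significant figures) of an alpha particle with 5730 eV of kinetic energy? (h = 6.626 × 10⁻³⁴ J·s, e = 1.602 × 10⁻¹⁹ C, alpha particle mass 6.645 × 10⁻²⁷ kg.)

λ = 190 fm

KE = 5730 eV = 9.179 × 10⁻¹⁶ J.
p = √(2mKE) = √(2 × 6.645 × 10⁻²⁷ × 9.179 × 10⁻¹⁶) = 3.493 × 10⁻²¹ kg·m/s.
λ = h/p = 6.626 × 10⁻³⁴ / 3.493 × 10⁻²¹ = 1.90 × 10⁻¹³ m = 190 fm.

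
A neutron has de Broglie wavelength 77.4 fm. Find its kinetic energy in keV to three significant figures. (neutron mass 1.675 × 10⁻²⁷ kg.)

KE = 137 keV

p = h/λ = 6.626 × 10⁻³⁴ / 7.740 × 10⁻¹⁴ = 8.561 × 10⁻²¹ kg·m/s.
KE = p²/(2m) = (8.561 × 10⁻²¹)² / (2 × 1.675 × 10⁻²⁷) = 2.188 × 10⁻¹⁴ J = 137 keV.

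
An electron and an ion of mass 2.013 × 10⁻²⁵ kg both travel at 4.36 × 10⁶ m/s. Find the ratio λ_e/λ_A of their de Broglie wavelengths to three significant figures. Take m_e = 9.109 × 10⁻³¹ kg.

λ_e/λ_A = 2.21 × 10⁵

At fixed v, p = mv so λ = h/(mv) ∝ 1/m.
λ_e/λ_A = m_A/m_e = 2.013 × 10⁻²⁵/9.109 × 10⁻³¹ = 2.21 × 10⁵.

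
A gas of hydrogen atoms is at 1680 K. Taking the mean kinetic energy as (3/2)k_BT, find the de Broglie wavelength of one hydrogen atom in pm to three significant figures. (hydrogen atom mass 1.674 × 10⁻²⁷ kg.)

KE = (3/2)k_BT = 1.5 × 1.381 × 10⁻²³ × 1680 = 3.480 × 10⁻²⁰ J.
p = √(2mKE) = √(2 × 1.674 × 10⁻²⁷ × 3.480 × 10⁻²⁰) = 1.079 × 10⁻²³ kg·m/s.
λ = h/p = 6.14 × 10⁻¹¹ m = 61.4 pm.

λ = 61.4 pm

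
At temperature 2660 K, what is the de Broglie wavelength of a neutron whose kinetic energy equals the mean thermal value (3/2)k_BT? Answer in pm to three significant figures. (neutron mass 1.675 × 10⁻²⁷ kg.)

KE = (3/2)k_BT = 1.5 × 1.381 × 10⁻²³ × 2660 = 5.510 × 10⁻²⁰ J.
p = √(2mKE) = √(2 × 1.675 × 10⁻²⁷ × 5.510 × 10⁻²⁰) = 1.359 × 10⁻²³ kg·m/s.
λ = h/p = 4.88 × 10⁻¹¹ m = 48.8 pm.

λ = 48.8 pm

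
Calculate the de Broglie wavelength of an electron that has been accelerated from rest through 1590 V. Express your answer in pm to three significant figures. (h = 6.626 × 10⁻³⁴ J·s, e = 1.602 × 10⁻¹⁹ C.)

KE = eV = 1.602 × 10⁻¹⁹ × 1590 = 2.547 × 10⁻¹⁶ J.
p = √(2mKE) = √(2 × 9.109 × 10⁻³¹ × 2.547 × 10⁻¹⁶) = 2.154 × 10⁻²³ kg·m/s.
λ = h/p = 6.626 × 10⁻³⁴ / 2.154 × 10⁻²³ = 3.08 × 10⁻¹¹ m = 30.8 pm.

λ = 30.8 pm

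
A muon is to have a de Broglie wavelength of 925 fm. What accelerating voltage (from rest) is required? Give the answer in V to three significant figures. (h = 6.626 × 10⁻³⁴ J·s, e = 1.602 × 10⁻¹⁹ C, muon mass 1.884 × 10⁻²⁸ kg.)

V = 8500 V

p = h/λ = 6.626 × 10⁻³⁴ / 9.250 × 10⁻¹³ = 7.163 × 10⁻²² kg·m/s.
KE = p²/(2m) = 1.362 × 10⁻¹⁵ J.
V = KE/e = 1.362 × 10⁻¹⁵ / (1.602 × 10⁻¹⁹) = 8500 V.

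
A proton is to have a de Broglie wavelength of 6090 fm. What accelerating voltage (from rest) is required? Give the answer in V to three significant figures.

V = 22.1 V

p = h/λ = 6.626 × 10⁻³⁴ / 6.090 × 10⁻¹² = 1.088 × 10⁻²² kg·m/s.
KE = p²/(2m) = 3.538 × 10⁻¹⁸ J.
V = KE/e = 3.538 × 10⁻¹⁸ / (1.602 × 10⁻¹⁹) = 22.1 V.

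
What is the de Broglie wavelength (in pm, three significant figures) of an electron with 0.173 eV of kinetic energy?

KE = 0.173 eV = 2.771 × 10⁻²⁰ J.
p = √(2mKE) = √(2 × 9.109 × 10⁻³¹ × 2.771 × 10⁻²⁰) = 2.247 × 10⁻²⁵ kg·m/s.
λ = h/p = 6.626 × 10⁻³⁴ / 2.247 × 10⁻²⁵ = 2.95 × 10⁻⁹ m = 2950 pm.

λ = 2950 pm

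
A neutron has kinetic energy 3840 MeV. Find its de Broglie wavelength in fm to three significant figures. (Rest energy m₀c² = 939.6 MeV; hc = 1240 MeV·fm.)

λ = 0.265 fm

Total energy E = KE + m₀c² = 3840 + 939.6 = 4779.6 MeV.
(pc)² = E² − (m₀c²)² = (4779.6)² − (939.6)² = 2.196 × 10⁷ MeV², so pc = 4686 MeV.
λ = hc/(pc) = 1240 MeV·fm / 4686 MeV = 0.265 fm.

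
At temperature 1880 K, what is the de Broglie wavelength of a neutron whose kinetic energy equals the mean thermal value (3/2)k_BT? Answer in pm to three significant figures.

λ = 58.0 pm

KE = (3/2)k_BT = 1.5 × 1.381 × 10⁻²³ × 1880 = 3.894 × 10⁻²⁰ J.
p = √(2mKE) = √(2 × 1.675 × 10⁻²⁷ × 3.894 × 10⁻²⁰) = 1.142 × 10⁻²³ kg·m/s.
λ = h/p = 5.80 × 10⁻¹¹ m = 58.0 pm.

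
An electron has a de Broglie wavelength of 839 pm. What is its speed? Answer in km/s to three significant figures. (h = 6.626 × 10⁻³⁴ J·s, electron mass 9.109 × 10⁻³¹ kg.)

p = h/λ = 6.626 × 10⁻³⁴ / 8.390 × 10⁻¹⁰ = 7.897 × 10⁻²⁵ kg·m/s.
v = p/m = 7.897 × 10⁻²⁵ / 9.109 × 10⁻³¹ = 8.67 × 10⁵ m/s = 867 km/s.

v = 867 km/s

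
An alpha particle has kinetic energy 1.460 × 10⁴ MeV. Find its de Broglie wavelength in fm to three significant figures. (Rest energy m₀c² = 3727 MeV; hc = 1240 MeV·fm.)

λ = 0.0691 fm

Total energy E = KE + m₀c² = 1.460 × 10⁴ + 3727 = 18327 MeV.
(pc)² = E² − (m₀c²)² = (18327)² − (3727)² = 3.220 × 10⁸ MeV², so pc = 1.794 × 10⁴ MeV.
λ = hc/(pc) = 1240 MeV·fm / 1.794 × 10⁴ MeV = 0.0691 fm.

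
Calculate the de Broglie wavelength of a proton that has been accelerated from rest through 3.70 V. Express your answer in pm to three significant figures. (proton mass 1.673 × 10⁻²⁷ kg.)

λ = 14.9 pm

KE = eV = 1.602 × 10⁻¹⁹ × 3.700 = 5.927 × 10⁻¹⁹ J.
p = √(2mKE) = √(2 × 1.673 × 10⁻²⁷ × 5.927 × 10⁻¹⁹) = 4.453 × 10⁻²³ kg·m/s.
λ = h/p = 6.626 × 10⁻³⁴ / 4.453 × 10⁻²³ = 1.49 × 10⁻¹¹ m = 14.9 pm.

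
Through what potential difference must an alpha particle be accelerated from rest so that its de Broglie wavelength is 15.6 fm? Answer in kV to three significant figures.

V = 424 kV

p = h/λ = 6.626 × 10⁻³⁴ / 1.560 × 10⁻¹⁴ = 4.247 × 10⁻²⁰ kg·m/s.
KE = p²/(2m) = 1.357 × 10⁻¹³ J.
V = KE/2e = 1.357 × 10⁻¹³ / (2 × 1.602 × 10⁻¹⁹) = 424 kV.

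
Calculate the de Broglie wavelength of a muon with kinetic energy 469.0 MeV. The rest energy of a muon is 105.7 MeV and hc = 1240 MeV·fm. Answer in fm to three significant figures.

Total energy E = KE + m₀c² = 469.0 + 105.7 = 574.7 MeV.
(pc)² = E² − (m₀c²)² = (574.7)² − (105.7)² = 3.191 × 10⁵ MeV², so pc = 564.9 MeV.
λ = hc/(pc) = 1240 MeV·fm / 564.9 MeV = 2.20 fm.

λ = 2.20 fm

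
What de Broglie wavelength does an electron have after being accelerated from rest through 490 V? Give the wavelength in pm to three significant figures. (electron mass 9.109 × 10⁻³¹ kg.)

λ = 55.4 pm

KE = eV = 1.602 × 10⁻¹⁹ × 490.0 = 7.850 × 10⁻¹⁷ J.
p = √(2mKE) = √(2 × 9.109 × 10⁻³¹ × 7.850 × 10⁻¹⁷) = 1.196 × 10⁻²³ kg·m/s.
λ = h/p = 6.626 × 10⁻³⁴ / 1.196 × 10⁻²³ = 5.54 × 10⁻¹¹ m = 55.4 pm.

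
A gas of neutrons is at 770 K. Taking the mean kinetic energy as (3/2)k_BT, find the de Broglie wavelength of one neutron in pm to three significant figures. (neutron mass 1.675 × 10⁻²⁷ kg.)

KE = (3/2)k_BT = 1.5 × 1.381 × 10⁻²³ × 770 = 1.595 × 10⁻²⁰ J.
p = √(2mKE) = √(2 × 1.675 × 10⁻²⁷ × 1.595 × 10⁻²⁰) = 7.310 × 10⁻²⁴ kg·m/s.
λ = h/p = 9.06 × 10⁻¹¹ m = 90.6 pm.

λ = 90.6 pm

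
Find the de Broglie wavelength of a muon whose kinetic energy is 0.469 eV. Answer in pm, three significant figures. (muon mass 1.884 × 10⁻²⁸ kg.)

λ = 125 pm

KE = 0.469 eV = 7.513 × 10⁻²⁰ J.
p = √(2mKE) = √(2 × 1.884 × 10⁻²⁸ × 7.513 × 10⁻²⁰) = 5.321 × 10⁻²⁴ kg·m/s.
λ = h/p = 6.626 × 10⁻³⁴ / 5.321 × 10⁻²⁴ = 1.25 × 10⁻¹⁰ m = 125 pm.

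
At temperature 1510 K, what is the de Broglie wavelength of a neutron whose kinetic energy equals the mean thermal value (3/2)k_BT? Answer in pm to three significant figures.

KE = (3/2)k_BT = 1.5 × 1.381 × 10⁻²³ × 1510 = 3.128 × 10⁻²⁰ J.
p = √(2mKE) = √(2 × 1.675 × 10⁻²⁷ × 3.128 × 10⁻²⁰) = 1.024 × 10⁻²³ kg·m/s.
λ = h/p = 6.47 × 10⁻¹¹ m = 64.7 pm.

λ = 64.7 pm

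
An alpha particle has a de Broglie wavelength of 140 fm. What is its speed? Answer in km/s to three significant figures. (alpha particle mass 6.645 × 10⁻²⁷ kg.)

p = h/λ = 6.626 × 10⁻³⁴ / 1.400 × 10⁻¹³ = 4.733 × 10⁻²¹ kg·m/s.
v = p/m = 4.733 × 10⁻²¹ / 6.645 × 10⁻²⁷ = 7.12 × 10⁵ m/s = 712 km/s.

v = 712 km/s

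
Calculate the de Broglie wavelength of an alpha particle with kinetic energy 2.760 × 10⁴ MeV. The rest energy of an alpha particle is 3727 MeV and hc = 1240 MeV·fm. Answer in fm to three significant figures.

Total energy E = KE + m₀c² = 2.760 × 10⁴ + 3727 = 31327 MeV.
(pc)² = E² − (m₀c²)² = (31327)² − (3727)² = 9.675 × 10⁸ MeV², so pc = 3.110 × 10⁴ MeV.
λ = hc/(pc) = 1240 MeV·fm / 3.110 × 10⁴ MeV = 0.0399 fm.

λ = 0.0399 fm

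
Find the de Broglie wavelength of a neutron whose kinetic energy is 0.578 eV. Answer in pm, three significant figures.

λ = 37.6 pm

KE = 0.578 eV = 9.260 × 10⁻²⁰ J.
p = √(2mKE) = √(2 × 1.675 × 10⁻²⁷ × 9.260 × 10⁻²⁰) = 1.761 × 10⁻²³ kg·m/s.
λ = h/p = 6.626 × 10⁻³⁴ / 1.761 × 10⁻²³ = 3.76 × 10⁻¹¹ m = 37.6 pm.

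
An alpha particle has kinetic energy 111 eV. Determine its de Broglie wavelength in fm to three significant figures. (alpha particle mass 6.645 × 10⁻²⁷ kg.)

λ = 1360 fm

KE = 111 eV = 1.778 × 10⁻¹⁷ J.
p = √(2mKE) = √(2 × 6.645 × 10⁻²⁷ × 1.778 × 10⁻¹⁷) = 4.861 × 10⁻²² kg·m/s.
λ = h/p = 6.626 × 10⁻³⁴ / 4.861 × 10⁻²² = 1.36 × 10⁻¹² m = 1360 fm.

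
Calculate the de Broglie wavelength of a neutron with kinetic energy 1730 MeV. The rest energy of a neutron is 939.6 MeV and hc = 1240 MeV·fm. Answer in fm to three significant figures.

Total energy E = KE + m₀c² = 1730 + 939.6 = 2669.6 MeV.
(pc)² = E² − (m₀c²)² = (2669.6)² − (939.6)² = 6.244 × 10⁶ MeV², so pc = 2499 MeV.
λ = hc/(pc) = 1240 MeV·fm / 2499 MeV = 0.496 fm.

λ = 0.496 fm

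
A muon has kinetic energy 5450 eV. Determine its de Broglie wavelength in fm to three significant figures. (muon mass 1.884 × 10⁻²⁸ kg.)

KE = 5450 eV = 8.731 × 10⁻¹⁶ J.
p = √(2mKE) = √(2 × 1.884 × 10⁻²⁸ × 8.731 × 10⁻¹⁶) = 5.736 × 10⁻²² kg·m/s.
λ = h/p = 6.626 × 10⁻³⁴ / 5.736 × 10⁻²² = 1.16 × 10⁻¹² m = 1160 fm.

λ = 1160 fm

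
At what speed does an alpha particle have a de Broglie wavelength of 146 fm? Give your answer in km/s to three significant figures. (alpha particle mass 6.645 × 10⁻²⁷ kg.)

p = h/λ = 6.626 × 10⁻³⁴ / 1.460 × 10⁻¹³ = 4.538 × 10⁻²¹ kg·m/s.
v = p/m = 4.538 × 10⁻²¹ / 6.645 × 10⁻²⁷ = 6.83 × 10⁵ m/s = 683 km/s.

v = 683 km/s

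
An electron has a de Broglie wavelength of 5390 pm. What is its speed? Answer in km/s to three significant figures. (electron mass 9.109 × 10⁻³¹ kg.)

p = h/λ = 6.626 × 10⁻³⁴ / 5.390 × 10⁻⁹ = 1.229 × 10⁻²⁵ kg·m/s.
v = p/m = 1.229 × 10⁻²⁵ / 9.109 × 10⁻³¹ = 1.35 × 10⁵ m/s = 135 km/s.

v = 135 km/s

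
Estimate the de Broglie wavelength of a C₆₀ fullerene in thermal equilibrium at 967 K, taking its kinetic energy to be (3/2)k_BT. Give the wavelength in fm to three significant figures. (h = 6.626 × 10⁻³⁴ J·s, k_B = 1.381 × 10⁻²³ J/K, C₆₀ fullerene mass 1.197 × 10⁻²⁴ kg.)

KE = (3/2)k_BT = 1.5 × 1.381 × 10⁻²³ × 967 = 2.003 × 10⁻²⁰ J.
p = √(2mKE) = √(2 × 1.197 × 10⁻²⁴ × 2.003 × 10⁻²⁰) = 2.190 × 10⁻²² kg·m/s.
λ = h/p = 3.03 × 10⁻¹² m = 3030 fm.

λ = 3030 fm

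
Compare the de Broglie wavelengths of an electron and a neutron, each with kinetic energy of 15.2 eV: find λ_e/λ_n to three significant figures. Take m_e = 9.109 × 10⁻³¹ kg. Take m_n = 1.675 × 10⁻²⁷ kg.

At fixed KE, p = √(2mKE) so λ = h/p ∝ 1/√m.
λ_e/λ_n = √(m_n/m_e) = √(1.675 × 10⁻²⁷/9.109 × 10⁻³¹) = √(1839) = 42.9.

λ_e/λ_n = 42.9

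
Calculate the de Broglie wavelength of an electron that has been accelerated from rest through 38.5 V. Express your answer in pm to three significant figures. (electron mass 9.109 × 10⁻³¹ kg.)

λ = 198 pm

KE = eV = 1.602 × 10⁻¹⁹ × 38.50 = 6.168 × 10⁻¹⁸ J.
p = √(2mKE) = √(2 × 9.109 × 10⁻³¹ × 6.168 × 10⁻¹⁸) = 3.352 × 10⁻²⁴ kg·m/s.
λ = h/p = 6.626 × 10⁻³⁴ / 3.352 × 10⁻²⁴ = 1.98 × 10⁻¹⁰ m = 198 pm.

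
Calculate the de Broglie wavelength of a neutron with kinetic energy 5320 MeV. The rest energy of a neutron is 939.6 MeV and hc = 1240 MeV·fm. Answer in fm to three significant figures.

Total energy E = KE + m₀c² = 5320 + 939.6 = 6259.6 MeV.
(pc)² = E² − (m₀c²)² = (6259.6)² − (939.6)² = 3.830 × 10⁷ MeV², so pc = 6189 MeV.
λ = hc/(pc) = 1240 MeV·fm / 6189 MeV = 0.200 fm.

λ = 0.200 fm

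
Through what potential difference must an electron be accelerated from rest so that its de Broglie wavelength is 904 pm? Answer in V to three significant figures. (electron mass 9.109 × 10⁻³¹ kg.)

p = h/λ = 6.626 × 10⁻³⁴ / 9.040 × 10⁻¹⁰ = 7.330 × 10⁻²⁵ kg·m/s.
KE = p²/(2m) = 2.949 × 10⁻¹⁹ J.
V = KE/e = 2.949 × 10⁻¹⁹ / (1.602 × 10⁻¹⁹) = 1.84 V.

V = 1.84 V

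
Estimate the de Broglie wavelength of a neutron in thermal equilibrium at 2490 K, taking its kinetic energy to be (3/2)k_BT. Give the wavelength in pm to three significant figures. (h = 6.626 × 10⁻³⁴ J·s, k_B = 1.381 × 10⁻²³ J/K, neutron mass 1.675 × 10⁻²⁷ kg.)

KE = (3/2)k_BT = 1.5 × 1.381 × 10⁻²³ × 2490 = 5.158 × 10⁻²⁰ J.
p = √(2mKE) = √(2 × 1.675 × 10⁻²⁷ × 5.158 × 10⁻²⁰) = 1.315 × 10⁻²³ kg·m/s.
λ = h/p = 5.04 × 10⁻¹¹ m = 50.4 pm.

λ = 50.4 pm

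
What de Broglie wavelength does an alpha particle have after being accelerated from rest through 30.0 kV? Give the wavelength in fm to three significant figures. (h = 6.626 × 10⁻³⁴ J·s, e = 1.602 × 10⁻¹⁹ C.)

λ = 58.6 fm

KE = 2eV = 2 × 1.602 × 10⁻¹⁹ × 3.000 × 10⁴ = 9.612 × 10⁻¹⁵ J.
p = √(2mKE) = √(2 × 6.645 × 10⁻²⁷ × 9.612 × 10⁻¹⁵) = 1.130 × 10⁻²⁰ kg·m/s.
λ = h/p = 6.626 × 10⁻³⁴ / 1.130 × 10⁻²⁰ = 5.86 × 10⁻¹⁴ m = 58.6 fm.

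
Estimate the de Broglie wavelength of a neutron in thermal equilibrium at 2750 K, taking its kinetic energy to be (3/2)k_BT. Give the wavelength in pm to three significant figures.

λ = 48.0 pm

KE = (3/2)k_BT = 1.5 × 1.381 × 10⁻²³ × 2750 = 5.697 × 10⁻²⁰ J.
p = √(2mKE) = √(2 × 1.675 × 10⁻²⁷ × 5.697 × 10⁻²⁰) = 1.381 × 10⁻²³ kg·m/s.
λ = h/p = 4.80 × 10⁻¹¹ m = 48.0 pm.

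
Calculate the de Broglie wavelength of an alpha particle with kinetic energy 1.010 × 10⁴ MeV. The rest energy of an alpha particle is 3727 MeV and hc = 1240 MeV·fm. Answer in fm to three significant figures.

λ = 0.0931 fm

Total energy E = KE + m₀c² = 1.010 × 10⁴ + 3727 = 13827 MeV.
(pc)² = E² − (m₀c²)² = (13827)² − (3727)² = 1.773 × 10⁸ MeV², so pc = 1.332 × 10⁴ MeV.
λ = hc/(pc) = 1240 MeV·fm / 1.332 × 10⁴ MeV = 0.0931 fm.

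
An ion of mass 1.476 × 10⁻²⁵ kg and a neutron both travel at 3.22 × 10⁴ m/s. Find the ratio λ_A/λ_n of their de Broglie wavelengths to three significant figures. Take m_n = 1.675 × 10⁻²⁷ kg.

At fixed v, p = mv so λ = h/(mv) ∝ 1/m.
λ_A/λ_n = m_n/m_A = 1.675 × 10⁻²⁷/1.476 × 10⁻²⁵ = 0.0113.

λ_A/λ_n = 0.0113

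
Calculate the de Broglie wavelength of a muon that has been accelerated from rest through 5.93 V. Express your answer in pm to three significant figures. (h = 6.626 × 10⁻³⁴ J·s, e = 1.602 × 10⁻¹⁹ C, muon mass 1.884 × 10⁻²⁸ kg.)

λ = 35.0 pm

KE = eV = 1.602 × 10⁻¹⁹ × 5.930 = 9.500 × 10⁻¹⁹ J.
p = √(2mKE) = √(2 × 1.884 × 10⁻²⁸ × 9.500 × 10⁻¹⁹) = 1.892 × 10⁻²³ kg·m/s.
λ = h/p = 6.626 × 10⁻³⁴ / 1.892 × 10⁻²³ = 3.50 × 10⁻¹¹ m = 35.0 pm.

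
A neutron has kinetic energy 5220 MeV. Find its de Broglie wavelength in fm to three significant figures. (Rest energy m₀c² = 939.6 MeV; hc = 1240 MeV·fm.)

Total energy E = KE + m₀c² = 5220 + 939.6 = 6159.6 MeV.
(pc)² = E² − (m₀c²)² = (6159.6)² − (939.6)² = 3.706 × 10⁷ MeV², so pc = 6088 MeV.
λ = hc/(pc) = 1240 MeV·fm / 6088 MeV = 0.204 fm.

λ = 0.204 fm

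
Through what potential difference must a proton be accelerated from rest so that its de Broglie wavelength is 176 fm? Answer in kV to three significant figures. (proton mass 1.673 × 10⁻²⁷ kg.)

V = 26.4 kV

p = h/λ = 6.626 × 10⁻³⁴ / 1.760 × 10⁻¹³ = 3.765 × 10⁻²¹ kg·m/s.
KE = p²/(2m) = 4.236 × 10⁻¹⁵ J.
V = KE/e = 4.236 × 10⁻¹⁵ / (1.602 × 10⁻¹⁹) = 26.4 kV.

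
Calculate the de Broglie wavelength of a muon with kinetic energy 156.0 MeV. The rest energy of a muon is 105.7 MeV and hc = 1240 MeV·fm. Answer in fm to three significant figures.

Total energy E = KE + m₀c² = 156.0 + 105.7 = 261.7 MeV.
(pc)² = E² − (m₀c²)² = (261.7)² − (105.7)² = 5.731 × 10⁴ MeV², so pc = 239.4 MeV.
λ = hc/(pc) = 1240 MeV·fm / 239.4 MeV = 5.18 fm.

λ = 5.18 fm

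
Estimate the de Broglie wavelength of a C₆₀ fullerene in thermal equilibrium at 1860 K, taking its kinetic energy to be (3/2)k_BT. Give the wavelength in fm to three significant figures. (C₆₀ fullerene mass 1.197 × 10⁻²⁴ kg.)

λ = 2180 fm

KE = (3/2)k_BT = 1.5 × 1.381 × 10⁻²³ × 1860 = 3.853 × 10⁻²⁰ J.
p = √(2mKE) = √(2 × 1.197 × 10⁻²⁴ × 3.853 × 10⁻²⁰) = 3.037 × 10⁻²² kg·m/s.
λ = h/p = 2.18 × 10⁻¹² m = 2180 fm.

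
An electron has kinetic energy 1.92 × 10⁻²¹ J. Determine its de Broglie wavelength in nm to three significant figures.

λ = 11.2 nm

p = √(2mKE) = √(2 × 9.109 × 10⁻³¹ × 1.920 × 10⁻²¹) = 5.914 × 10⁻²⁶ kg·m/s.
λ = h/p = 6.626 × 10⁻³⁴ / 5.914 × 10⁻²⁶ = 1.12 × 10⁻⁸ m = 11.2 nm.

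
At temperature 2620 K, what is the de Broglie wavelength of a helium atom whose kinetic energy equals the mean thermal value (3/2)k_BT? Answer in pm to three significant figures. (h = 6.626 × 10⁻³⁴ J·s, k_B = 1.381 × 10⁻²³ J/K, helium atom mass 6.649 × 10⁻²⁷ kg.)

KE = (3/2)k_BT = 1.5 × 1.381 × 10⁻²³ × 2620 = 5.427 × 10⁻²⁰ J.
p = √(2mKE) = √(2 × 6.649 × 10⁻²⁷ × 5.427 × 10⁻²⁰) = 2.686 × 10⁻²³ kg·m/s.
λ = h/p = 2.47 × 10⁻¹¹ m = 24.7 pm.

λ = 24.7 pm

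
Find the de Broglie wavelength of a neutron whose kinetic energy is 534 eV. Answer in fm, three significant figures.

λ = 1240 fm

KE = 534 eV = 8.555 × 10⁻¹⁷ J.
p = √(2mKE) = √(2 × 1.675 × 10⁻²⁷ × 8.555 × 10⁻¹⁷) = 5.353 × 10⁻²² kg·m/s.
λ = h/p = 6.626 × 10⁻³⁴ / 5.353 × 10⁻²² = 1.24 × 10⁻¹² m = 1240 fm.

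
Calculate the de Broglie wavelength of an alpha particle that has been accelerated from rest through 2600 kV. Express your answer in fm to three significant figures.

KE = 2eV = 2 × 1.602 × 10⁻¹⁹ × 2.600 × 10⁶ = 8.330 × 10⁻¹³ J.
p = √(2mKE) = √(2 × 6.645 × 10⁻²⁷ × 8.330 × 10⁻¹³) = 1.052 × 10⁻¹⁹ kg·m/s.
λ = h/p = 6.626 × 10⁻³⁴ / 1.052 × 10⁻¹⁹ = 6.30 × 10⁻¹⁵ m = 6.30 fm.

λ = 6.30 fm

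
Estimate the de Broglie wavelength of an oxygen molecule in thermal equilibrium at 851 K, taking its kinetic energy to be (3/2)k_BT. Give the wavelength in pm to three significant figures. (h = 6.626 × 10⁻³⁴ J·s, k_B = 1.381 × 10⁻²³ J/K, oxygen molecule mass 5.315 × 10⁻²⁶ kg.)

λ = 15.3 pm

KE = (3/2)k_BT = 1.5 × 1.381 × 10⁻²³ × 851 = 1.763 × 10⁻²⁰ J.
p = √(2mKE) = √(2 × 5.315 × 10⁻²⁶ × 1.763 × 10⁻²⁰) = 4.329 × 10⁻²³ kg·m/s.
λ = h/p = 1.53 × 10⁻¹¹ m = 15.3 pm.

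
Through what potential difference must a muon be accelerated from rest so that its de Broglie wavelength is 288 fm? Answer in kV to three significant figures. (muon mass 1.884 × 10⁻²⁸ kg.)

V = 87.7 kV

p = h/λ = 6.626 × 10⁻³⁴ / 2.880 × 10⁻¹³ = 2.301 × 10⁻²¹ kg·m/s.
KE = p²/(2m) = 1.405 × 10⁻¹⁴ J.
V = KE/e = 1.405 × 10⁻¹⁴ / (1.602 × 10⁻¹⁹) = 87.7 kV.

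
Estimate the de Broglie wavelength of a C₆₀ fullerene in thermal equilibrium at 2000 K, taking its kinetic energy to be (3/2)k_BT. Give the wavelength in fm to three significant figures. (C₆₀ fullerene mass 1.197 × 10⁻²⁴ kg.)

KE = (3/2)k_BT = 1.5 × 1.381 × 10⁻²³ × 2000 = 4.143 × 10⁻²⁰ J.
p = √(2mKE) = √(2 × 1.197 × 10⁻²⁴ × 4.143 × 10⁻²⁰) = 3.149 × 10⁻²² kg·m/s.
λ = h/p = 2.10 × 10⁻¹² m = 2100 fm.

λ = 2100 fm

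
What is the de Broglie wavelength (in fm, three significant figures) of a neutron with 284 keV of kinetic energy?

λ = 53.7 fm

KE = 284 keV = 4.550 × 10⁻¹⁴ J.
p = √(2mKE) = √(2 × 1.675 × 10⁻²⁷ × 4.550 × 10⁻¹⁴) = 1.235 × 10⁻²⁰ kg·m/s.
λ = h/p = 6.626 × 10⁻³⁴ / 1.235 × 10⁻²⁰ = 5.37 × 10⁻¹⁴ m = 53.7 fm.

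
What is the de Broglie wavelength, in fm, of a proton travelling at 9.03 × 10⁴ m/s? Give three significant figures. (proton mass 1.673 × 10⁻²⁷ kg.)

p = mv = 1.673 × 10⁻²⁷ × 9.03 × 10⁴ = 1.511 × 10⁻²² kg·m/s.
λ = h/p = 6.626 × 10⁻³⁴ / 1.511 × 10⁻²² = 4.39 × 10⁻¹² m = 4390 fm.

λ = 4390 fm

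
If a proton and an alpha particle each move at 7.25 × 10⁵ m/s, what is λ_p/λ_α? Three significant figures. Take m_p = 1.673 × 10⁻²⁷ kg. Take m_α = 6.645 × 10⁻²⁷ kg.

At fixed v, p = mv so λ = h/(mv) ∝ 1/m.
λ_p/λ_α = m_α/m_p = 6.645 × 10⁻²⁷/1.673 × 10⁻²⁷ = 3.97.

λ_p/λ_α = 3.97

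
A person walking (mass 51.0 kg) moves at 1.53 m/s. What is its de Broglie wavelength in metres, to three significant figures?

λ = 8.49 × 10⁻³⁶ m

p = mv = 51.0 × 1.53 = 7.803 × 10¹ kg·m/s.
λ = h/p = 6.626 × 10⁻³⁴ / 7.803 × 10¹ = 8.49 × 10⁻³⁶ m.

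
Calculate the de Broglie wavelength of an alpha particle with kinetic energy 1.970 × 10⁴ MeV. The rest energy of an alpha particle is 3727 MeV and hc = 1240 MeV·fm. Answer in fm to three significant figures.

Total energy E = KE + m₀c² = 1.970 × 10⁴ + 3727 = 23427 MeV.
(pc)² = E² − (m₀c²)² = (23427)² − (3727)² = 5.349 × 10⁸ MeV², so pc = 2.313 × 10⁴ MeV.
λ = hc/(pc) = 1240 MeV·fm / 2.313 × 10⁴ MeV = 0.0536 fm.

λ = 0.0536 fm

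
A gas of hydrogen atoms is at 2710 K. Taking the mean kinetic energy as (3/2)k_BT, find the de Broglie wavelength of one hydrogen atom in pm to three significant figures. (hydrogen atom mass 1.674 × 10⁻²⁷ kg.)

KE = (3/2)k_BT = 1.5 × 1.381 × 10⁻²³ × 2710 = 5.614 × 10⁻²⁰ J.
p = √(2mKE) = √(2 × 1.674 × 10⁻²⁷ × 5.614 × 10⁻²⁰) = 1.371 × 10⁻²³ kg·m/s.
λ = h/p = 4.83 × 10⁻¹¹ m = 48.3 pm.

λ = 48.3 pm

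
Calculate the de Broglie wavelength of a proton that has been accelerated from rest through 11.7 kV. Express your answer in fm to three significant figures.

λ = 265 fm

KE = eV = 1.602 × 10⁻¹⁹ × 1.170 × 10⁴ = 1.874 × 10⁻¹⁵ J.
p = √(2mKE) = √(2 × 1.673 × 10⁻²⁷ × 1.874 × 10⁻¹⁵) = 2.504 × 10⁻²¹ kg·m/s.
λ = h/p = 6.626 × 10⁻³⁴ / 2.504 × 10⁻²¹ = 2.65 × 10⁻¹³ m = 265 fm.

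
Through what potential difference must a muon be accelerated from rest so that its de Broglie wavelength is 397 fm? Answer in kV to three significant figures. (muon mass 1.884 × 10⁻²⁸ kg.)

V = 46.1 kV

p = h/λ = 6.626 × 10⁻³⁴ / 3.970 × 10⁻¹³ = 1.669 × 10⁻²¹ kg·m/s.
KE = p²/(2m) = 7.393 × 10⁻¹⁵ J.
V = KE/e = 7.393 × 10⁻¹⁵ / (1.602 × 10⁻¹⁹) = 46.1 kV.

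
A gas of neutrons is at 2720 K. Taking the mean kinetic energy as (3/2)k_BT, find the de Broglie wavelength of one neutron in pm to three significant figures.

KE = (3/2)k_BT = 1.5 × 1.381 × 10⁻²³ × 2720 = 5.634 × 10⁻²⁰ J.
p = √(2mKE) = √(2 × 1.675 × 10⁻²⁷ × 5.634 × 10⁻²⁰) = 1.374 × 10⁻²³ kg·m/s.
λ = h/p = 4.82 × 10⁻¹¹ m = 48.2 pm.

λ = 48.2 pm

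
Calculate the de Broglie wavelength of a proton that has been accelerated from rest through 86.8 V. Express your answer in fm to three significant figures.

KE = eV = 1.602 × 10⁻¹⁹ × 86.80 = 1.391 × 10⁻¹⁷ J.
p = √(2mKE) = √(2 × 1.673 × 10⁻²⁷ × 1.391 × 10⁻¹⁷) = 2.157 × 10⁻²² kg·m/s.
λ = h/p = 6.626 × 10⁻³⁴ / 2.157 × 10⁻²² = 3.07 × 10⁻¹² m = 3070 fm.

λ = 3070 fm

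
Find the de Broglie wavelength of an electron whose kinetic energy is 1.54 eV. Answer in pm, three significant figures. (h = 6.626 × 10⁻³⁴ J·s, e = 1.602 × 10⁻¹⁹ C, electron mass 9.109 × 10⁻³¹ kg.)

λ = 988 pm

KE = 1.54 eV = 2.467 × 10⁻¹⁹ J.
p = √(2mKE) = √(2 × 9.109 × 10⁻³¹ × 2.467 × 10⁻¹⁹) = 6.704 × 10⁻²⁵ kg·m/s.
λ = h/p = 6.626 × 10⁻³⁴ / 6.704 × 10⁻²⁵ = 9.88 × 10⁻¹⁰ m = 988 pm.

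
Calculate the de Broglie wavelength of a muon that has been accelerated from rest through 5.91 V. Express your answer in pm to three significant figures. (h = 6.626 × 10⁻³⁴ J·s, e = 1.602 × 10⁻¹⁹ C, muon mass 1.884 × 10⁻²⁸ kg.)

λ = 35.1 pm

KE = eV = 1.602 × 10⁻¹⁹ × 5.910 = 9.468 × 10⁻¹⁹ J.
p = √(2mKE) = √(2 × 1.884 × 10⁻²⁸ × 9.468 × 10⁻¹⁹) = 1.889 × 10⁻²³ kg·m/s.
λ = h/p = 6.626 × 10⁻³⁴ / 1.889 × 10⁻²³ = 3.51 × 10⁻¹¹ m = 35.1 pm.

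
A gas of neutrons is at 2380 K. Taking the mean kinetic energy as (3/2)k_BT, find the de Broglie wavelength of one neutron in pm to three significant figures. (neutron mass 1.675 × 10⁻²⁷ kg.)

λ = 51.6 pm

KE = (3/2)k_BT = 1.5 × 1.381 × 10⁻²³ × 2380 = 4.930 × 10⁻²⁰ J.
p = √(2mKE) = √(2 × 1.675 × 10⁻²⁷ × 4.930 × 10⁻²⁰) = 1.285 × 10⁻²³ kg·m/s.
λ = h/p = 5.16 × 10⁻¹¹ m = 51.6 pm.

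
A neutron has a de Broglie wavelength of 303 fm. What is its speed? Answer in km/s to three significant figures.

p = h/λ = 6.626 × 10⁻³⁴ / 3.030 × 10⁻¹³ = 2.187 × 10⁻²¹ kg·m/s.
v = p/m = 2.187 × 10⁻²¹ / 1.675 × 10⁻²⁷ = 1.31 × 10⁶ m/s = 1310 km/s.

v = 1310 km/s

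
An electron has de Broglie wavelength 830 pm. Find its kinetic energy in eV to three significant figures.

KE = 2.18 eV

p = h/λ = 6.626 × 10⁻³⁴ / 8.300 × 10⁻¹⁰ = 7.983 × 10⁻²⁵ kg·m/s.
KE = p²/(2m) = (7.983 × 10⁻²⁵)² / (2 × 9.109 × 10⁻³¹) = 3.498 × 10⁻¹⁹ J = 2.18 eV.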